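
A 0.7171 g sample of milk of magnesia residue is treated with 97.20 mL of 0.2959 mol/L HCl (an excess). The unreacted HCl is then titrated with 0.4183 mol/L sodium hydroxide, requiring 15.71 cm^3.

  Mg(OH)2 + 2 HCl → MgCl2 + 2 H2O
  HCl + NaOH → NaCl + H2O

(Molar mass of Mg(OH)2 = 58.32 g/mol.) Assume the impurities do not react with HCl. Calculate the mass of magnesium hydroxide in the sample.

0.6471 g

n(HCl) added = 0.09720 × 0.2959 = 0.02876 mol
n(NaOH) used in back-titration = 0.01571 × 0.4183 = 6.571 × 10^-3 mol
n(HCl) left over = 6.571 × 10^-3 mol (1:1 ratio)
n(HCl) consumed by analyte = 0.02876 − 6.571 × 10^-3 = 0.02219 mol
From the 1:2 ratio, n(Mg(OH)2) = 1/2 × 0.02219 = 0.01109 mol
mass of Mg(OH)2 = 0.01109 × 58.32 = 0.6471 g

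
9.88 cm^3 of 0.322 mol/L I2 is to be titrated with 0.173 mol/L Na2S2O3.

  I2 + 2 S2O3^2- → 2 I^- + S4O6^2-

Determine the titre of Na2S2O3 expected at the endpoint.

n(I2) = 0.00988 L × 0.322 mol/L = 3.18 × 10^-3 mol
From the 2:1 stoichiometry, n(Na2S2O3) = 2/1 × 3.18 × 10^-3 = 6.36 × 10^-3 mol
V(Na2S2O3) = 6.36 × 10^-3 mol / 0.173 mol/L = 0.0368 L = 36.8 mL

36.8 mL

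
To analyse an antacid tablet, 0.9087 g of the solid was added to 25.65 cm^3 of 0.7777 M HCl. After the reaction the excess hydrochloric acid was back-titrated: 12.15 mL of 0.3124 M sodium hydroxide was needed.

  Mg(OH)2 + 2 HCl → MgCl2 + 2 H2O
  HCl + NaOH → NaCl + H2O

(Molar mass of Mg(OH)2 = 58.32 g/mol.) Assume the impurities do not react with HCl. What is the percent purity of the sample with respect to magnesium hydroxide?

51.83 %

n(HCl) added = 0.02565 × 0.7777 = 0.01995 mol
n(NaOH) used in back-titration = 0.01215 × 0.3124 = 3.796 × 10^-3 mol
n(HCl) left over = 3.796 × 10^-3 mol (1:1 ratio)
n(HCl) consumed by analyte = 0.01995 − 3.796 × 10^-3 = 0.01615 mol
From the 1:2 ratio, n(Mg(OH)2) = 1/2 × 0.01615 = 8.076 × 10^-3 mol
mass of Mg(OH)2 = 8.076 × 10^-3 × 58.32 = 0.4710 g
% Mg(OH)2 = 0.4710 / 0.9087 × 100 = 51.83 %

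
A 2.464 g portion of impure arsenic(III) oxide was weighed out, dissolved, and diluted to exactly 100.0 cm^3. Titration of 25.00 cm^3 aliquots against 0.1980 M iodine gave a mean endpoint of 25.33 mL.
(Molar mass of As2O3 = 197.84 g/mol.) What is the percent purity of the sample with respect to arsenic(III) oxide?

As2O3 + 2 I2 + 2 H2O → As2O5 + 4 HI
n(I2) per titration = 0.02533 × 0.1980 = 5.015 × 10^-3 mol
From the 1:2 ratio, n(As2O3) in each aliquot = 1/2 × 5.015 × 10^-3 = 2.508 × 10^-3 mol
n(As2O3) in the whole flask = 2.508 × 10^-3 × 100.0/25.00 = 0.01003 mol
mass of As2O3 = 0.01003 × 197.84 = 1.984 g
% As2O3 = 1.984 / 2.464 × 100 = 80.54 %

80.54 %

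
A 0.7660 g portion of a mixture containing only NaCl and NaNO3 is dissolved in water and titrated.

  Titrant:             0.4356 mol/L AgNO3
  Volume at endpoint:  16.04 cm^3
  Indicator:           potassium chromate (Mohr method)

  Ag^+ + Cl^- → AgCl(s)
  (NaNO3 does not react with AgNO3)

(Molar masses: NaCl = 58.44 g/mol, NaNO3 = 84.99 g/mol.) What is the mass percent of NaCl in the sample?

53.31 %

n(AgNO3) = 0.01604 × 0.4356 = 6.987 × 10^-3 mol
Let x = n(NaCl), y = n(NaNO3).
Titrant: 1x = 6.987 × 10^-3;  mass: 58.44x + 84.99y = 0.7660
Solving, x = 6.987 × 10^-3 mol, y = 4.208 × 10^-3 mol
mass of NaCl = 6.987 × 10^-3 × 58.44 = 0.4083 g
% NaCl = 0.4083 / 0.7660 × 100 = 53.31 %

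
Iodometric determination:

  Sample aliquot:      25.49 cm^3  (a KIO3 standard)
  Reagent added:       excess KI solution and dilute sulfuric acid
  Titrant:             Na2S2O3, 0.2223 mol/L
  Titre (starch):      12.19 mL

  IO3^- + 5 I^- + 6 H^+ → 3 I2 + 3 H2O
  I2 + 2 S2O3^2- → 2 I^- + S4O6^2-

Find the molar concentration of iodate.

0.01772 mol/L

n(S2O3^2-) = 0.01219 × 0.2223 = 2.710 × 10^-3 mol
n(I2) = n(S2O3^2-)/2 = 1.355 × 10^-3 mol
From the 1:3 ratio, n(IO3^-) in the aliquot = 1/3 × 1.355 × 10^-3 = 4.516 × 10^-4 mol
[IO3^-] = 4.516 × 10^-4 / 0.02549 = 0.01772 mol/L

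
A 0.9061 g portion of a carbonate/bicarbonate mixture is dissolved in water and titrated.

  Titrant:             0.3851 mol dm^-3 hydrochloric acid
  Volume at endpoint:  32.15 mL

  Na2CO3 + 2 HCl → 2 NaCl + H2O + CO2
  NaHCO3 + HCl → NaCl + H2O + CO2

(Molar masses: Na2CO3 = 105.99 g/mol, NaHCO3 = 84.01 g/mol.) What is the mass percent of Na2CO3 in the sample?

n(HCl) = 0.03215 × 0.3851 = 0.01238 mol
Let x = n(Na2CO3), y = n(NaHCO3).
Titrant: 2x + 1y = 0.01238;  mass: 105.99x + 84.01y = 0.9061
Solving, x = 2.161 × 10^-3 mol, y = 8.060 × 10^-3 mol
mass of Na2CO3 = 2.161 × 10^-3 × 105.99 = 0.2290 g
% Na2CO3 = 0.2290 / 0.9061 × 100 = 25.27 %

25.27 %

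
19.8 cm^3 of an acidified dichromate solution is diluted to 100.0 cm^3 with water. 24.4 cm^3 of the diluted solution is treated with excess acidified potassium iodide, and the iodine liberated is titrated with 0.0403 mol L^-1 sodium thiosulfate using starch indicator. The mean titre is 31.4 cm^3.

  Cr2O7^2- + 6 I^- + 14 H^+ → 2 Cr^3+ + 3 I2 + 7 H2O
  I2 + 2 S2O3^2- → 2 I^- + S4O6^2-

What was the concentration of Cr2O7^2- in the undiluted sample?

n(S2O3^2-) = 0.0314 × 0.0403 = 1.27 × 10^-3 mol
n(I2) = n(S2O3^2-)/2 = 6.33 × 10^-4 mol
From the 1:3 ratio, n(Cr2O7^2-) in the aliquot = 1/3 × 6.33 × 10^-4 = 2.11 × 10^-4 mol
[Cr2O7^2-]_dilute = 2.11 × 10^-4 / 0.0244 = 0.00864 mol/L
[Cr2O7^2-]_original = 0.00864 × 100.0/19.8 = 0.0437 mol/L

0.0437 mol/L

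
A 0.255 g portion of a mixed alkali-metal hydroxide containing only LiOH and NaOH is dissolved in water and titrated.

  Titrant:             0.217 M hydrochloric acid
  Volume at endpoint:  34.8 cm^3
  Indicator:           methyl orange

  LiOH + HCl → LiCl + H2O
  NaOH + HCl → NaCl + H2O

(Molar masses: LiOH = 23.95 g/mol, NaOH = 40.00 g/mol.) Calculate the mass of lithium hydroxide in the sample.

n(HCl) = 0.0348 × 0.217 = 7.55 × 10^-3 mol
Let x = n(LiOH), y = n(NaOH).
Titrant: 1x + 1y = 7.55 × 10^-3;  mass: 23.95x + 40.00y = 0.255
Solving, x = 2.93 × 10^-3 mol, y = 4.62 × 10^-3 mol
mass of LiOH = 2.93 × 10^-3 × 23.95 = 0.0702 g

0.0702 g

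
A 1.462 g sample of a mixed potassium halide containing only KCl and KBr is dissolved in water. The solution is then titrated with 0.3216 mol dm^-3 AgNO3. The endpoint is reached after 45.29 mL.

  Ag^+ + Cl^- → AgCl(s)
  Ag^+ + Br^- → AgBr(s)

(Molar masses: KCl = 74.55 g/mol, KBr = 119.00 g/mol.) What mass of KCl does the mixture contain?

0.4550 g

n(AgNO3) = 0.04529 × 0.3216 = 0.01457 mol
Let x = n(KCl), y = n(KBr).
Titrant: 1x + 1y = 0.01457;  mass: 74.55x + 119.00y = 1.462
Solving, x = 6.103 × 10^-3 mol, y = 8.463 × 10^-3 mol
mass of KCl = 6.103 × 10^-3 × 74.55 = 0.4550 g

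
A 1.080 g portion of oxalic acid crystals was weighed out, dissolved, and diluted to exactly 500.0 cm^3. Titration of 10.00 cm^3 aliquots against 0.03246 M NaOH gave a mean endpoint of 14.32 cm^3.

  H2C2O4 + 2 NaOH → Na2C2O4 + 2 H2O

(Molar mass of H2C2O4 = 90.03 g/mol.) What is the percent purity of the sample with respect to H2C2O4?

n(NaOH) per titration = 0.01432 × 0.03246 = 4.648 × 10^-4 mol
From the 1:2 ratio, n(H2C2O4) in each aliquot = 1/2 × 4.648 × 10^-4 = 2.324 × 10^-4 mol
n(H2C2O4) in the whole flask = 2.324 × 10^-4 × 500.0/10.00 = 0.01162 mol
mass of H2C2O4 = 0.01162 × 90.03 = 1.046 g
% H2C2O4 = 1.046 / 1.080 × 100 = 96.87 %

96.87 %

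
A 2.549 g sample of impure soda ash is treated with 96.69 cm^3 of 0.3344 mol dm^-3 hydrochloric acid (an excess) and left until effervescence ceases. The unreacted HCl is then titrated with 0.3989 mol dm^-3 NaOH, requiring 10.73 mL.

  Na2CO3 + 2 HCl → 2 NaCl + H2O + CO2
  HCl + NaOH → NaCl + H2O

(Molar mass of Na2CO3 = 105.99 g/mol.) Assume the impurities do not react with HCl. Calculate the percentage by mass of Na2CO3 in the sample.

n(HCl) added = 0.09669 × 0.3344 = 0.03233 mol
n(NaOH) used in back-titration = 0.01073 × 0.3989 = 4.280 × 10^-3 mol
n(HCl) left over = 4.280 × 10^-3 mol (1:1 ratio)
n(HCl) consumed by analyte = 0.03233 − 4.280 × 10^-3 = 0.02805 mol
From the 1:2 ratio, n(Na2CO3) = 1/2 × 0.02805 = 0.01403 mol
mass of Na2CO3 = 0.01403 × 105.99 = 1.487 g
% Na2CO3 = 1.487 / 2.549 × 100 = 58.32 %

58.32 %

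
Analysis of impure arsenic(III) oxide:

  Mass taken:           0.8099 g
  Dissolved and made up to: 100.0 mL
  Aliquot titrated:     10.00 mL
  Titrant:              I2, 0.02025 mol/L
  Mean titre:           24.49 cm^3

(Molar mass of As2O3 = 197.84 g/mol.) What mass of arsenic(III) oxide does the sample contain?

As2O3 + 2 I2 + 2 H2O → As2O5 + 4 HI
n(I2) per titration = 0.02449 × 0.02025 = 4.959 × 10^-4 mol
From the 1:2 ratio, n(As2O3) in each aliquot = 1/2 × 4.959 × 10^-4 = 2.480 × 10^-4 mol
n(As2O3) in the whole flask = 2.480 × 10^-4 × 100.0/10.00 = 2.480 × 10^-3 mol
mass of As2O3 = 2.480 × 10^-3 × 197.84 = 0.4906 g

0.4906 g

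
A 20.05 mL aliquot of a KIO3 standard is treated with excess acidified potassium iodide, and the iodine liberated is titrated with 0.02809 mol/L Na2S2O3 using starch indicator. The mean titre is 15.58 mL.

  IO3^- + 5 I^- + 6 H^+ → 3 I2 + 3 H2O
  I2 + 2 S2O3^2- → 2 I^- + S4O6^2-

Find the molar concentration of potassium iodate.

0.003638 mol/L

n(S2O3^2-) = 0.01558 × 0.02809 = 4.376 × 10^-4 mol
n(I2) = n(S2O3^2-)/2 = 2.188 × 10^-4 mol
From the 1:3 ratio, n(IO3^-) in the aliquot = 1/3 × 2.188 × 10^-4 = 7.294 × 10^-5 mol
[IO3^-] = 7.294 × 10^-5 / 0.02005 = 0.003638 mol/L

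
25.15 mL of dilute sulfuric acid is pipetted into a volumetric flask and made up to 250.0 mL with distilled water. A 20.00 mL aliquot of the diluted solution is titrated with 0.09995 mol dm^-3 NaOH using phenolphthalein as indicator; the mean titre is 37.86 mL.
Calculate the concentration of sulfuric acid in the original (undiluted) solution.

H2SO4 + 2 NaOH → Na2SO4 + 2 H2O
n(NaOH) = 0.03786 × 0.09995 = 3.784 × 10^-3 mol
From the 1:2 ratio, n(H2SO4) in the aliquot = 1/2 × 3.784 × 10^-3 = 1.892 × 10^-3 mol
[H2SO4]_dilute = 1.892 × 10^-3 / 0.02000 = 0.09460 mol/L
Dilution factor = 250.0 / 25.15 = 9.940
[H2SO4]_stock = 0.09460 × 9.940 = 0.9404 mol/L

0.9404 mol/L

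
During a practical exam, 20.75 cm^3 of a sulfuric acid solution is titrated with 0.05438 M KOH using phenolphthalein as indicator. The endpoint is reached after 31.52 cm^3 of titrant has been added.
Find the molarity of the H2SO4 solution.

0.04130 M

H2SO4 + 2 KOH → K2SO4 + 2 H2O
n(KOH) = 0.03152 L × 0.05438 mol/L = 1.714 × 10^-3 mol
From the 1:2 mole ratio, n(H2SO4) = 1/2 × 1.714 × 10^-3 = 8.570 × 10^-4 mol
[H2SO4] = 8.570 × 10^-4 mol / 0.02075 L = 0.04130 mol/L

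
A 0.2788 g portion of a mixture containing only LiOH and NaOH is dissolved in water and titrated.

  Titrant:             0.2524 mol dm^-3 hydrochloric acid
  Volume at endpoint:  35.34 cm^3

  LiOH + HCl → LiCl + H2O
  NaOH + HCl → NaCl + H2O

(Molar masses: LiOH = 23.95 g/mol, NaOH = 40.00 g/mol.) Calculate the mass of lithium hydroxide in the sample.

n(HCl) = 0.03534 × 0.2524 = 8.920 × 10^-3 mol
Let x = n(LiOH), y = n(NaOH).
Titrant: 1x + 1y = 8.920 × 10^-3;  mass: 23.95x + 40.00y = 0.2788
Solving, x = 4.859 × 10^-3 mol, y = 4.060 × 10^-3 mol
mass of LiOH = 4.859 × 10^-3 × 23.95 = 0.1164 g

0.1164 g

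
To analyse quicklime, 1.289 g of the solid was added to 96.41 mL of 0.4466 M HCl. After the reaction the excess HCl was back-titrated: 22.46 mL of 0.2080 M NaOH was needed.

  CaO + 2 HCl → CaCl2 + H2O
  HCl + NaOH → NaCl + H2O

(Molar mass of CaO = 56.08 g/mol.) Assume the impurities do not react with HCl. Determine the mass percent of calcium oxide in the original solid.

n(HCl) added = 0.09641 × 0.4466 = 0.04306 mol
n(NaOH) used in back-titration = 0.02246 × 0.2080 = 4.672 × 10^-3 mol
n(HCl) left over = 4.672 × 10^-3 mol (1:1 ratio)
n(HCl) consumed by analyte = 0.04306 − 4.672 × 10^-3 = 0.03839 mol
From the 1:2 ratio, n(CaO) = 1/2 × 0.03839 = 0.01919 mol
mass of CaO = 0.01919 × 56.08 = 1.076 g
% CaO = 1.076 / 1.289 × 100 = 83.50 %

83.50 %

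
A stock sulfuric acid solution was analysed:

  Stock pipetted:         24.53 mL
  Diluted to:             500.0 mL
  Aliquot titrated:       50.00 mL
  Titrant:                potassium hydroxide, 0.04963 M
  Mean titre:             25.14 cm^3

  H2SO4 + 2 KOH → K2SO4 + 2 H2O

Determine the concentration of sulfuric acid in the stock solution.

0.2543 M

n(KOH) = 0.02514 × 0.04963 = 1.248 × 10^-3 mol
From the 1:2 ratio, n(H2SO4) in the aliquot = 1/2 × 1.248 × 10^-3 = 6.238 × 10^-4 mol
[H2SO4]_dilute = 6.238 × 10^-4 / 0.05000 = 0.01248 mol/L
Dilution factor = 500.0 / 24.53 = 20.38
[H2SO4]_stock = 0.01248 × 20.38 = 0.2543 mol/L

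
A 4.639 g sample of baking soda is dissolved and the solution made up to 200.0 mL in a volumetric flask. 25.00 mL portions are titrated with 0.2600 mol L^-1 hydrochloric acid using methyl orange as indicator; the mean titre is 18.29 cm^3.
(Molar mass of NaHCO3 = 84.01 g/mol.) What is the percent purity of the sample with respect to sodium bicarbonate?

68.89 %

NaHCO3 + HCl → NaCl + H2O + CO2
n(HCl) per titration = 0.01829 × 0.2600 = 4.755 × 10^-3 mol
n(NaHCO3) in each aliquot = 4.755 × 10^-3 mol (1:1 ratio)
n(NaHCO3) in the whole flask = 4.755 × 10^-3 × 200.0/25.00 = 0.03804 mol
mass of NaHCO3 = 0.03804 × 84.01 = 3.196 g
% NaHCO3 = 3.196 / 4.639 × 100 = 68.89 %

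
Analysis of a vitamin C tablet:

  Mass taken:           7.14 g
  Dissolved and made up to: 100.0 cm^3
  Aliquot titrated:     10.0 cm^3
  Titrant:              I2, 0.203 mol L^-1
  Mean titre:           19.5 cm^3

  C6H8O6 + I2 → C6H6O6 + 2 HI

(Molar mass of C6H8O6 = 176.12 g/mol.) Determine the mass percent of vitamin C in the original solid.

n(I2) per titration = 0.0195 × 0.203 = 3.96 × 10^-3 mol
n(C6H8O6) in each aliquot = 3.96 × 10^-3 mol (1:1 ratio)
n(C6H8O6) in the whole flask = 3.96 × 10^-3 × 100.0/10.0 = 0.0396 mol
mass of C6H8O6 = 0.0396 × 176.12 = 6.97 g
% C6H8O6 = 6.97 / 7.14 × 100 = 97.6 %

97.6 %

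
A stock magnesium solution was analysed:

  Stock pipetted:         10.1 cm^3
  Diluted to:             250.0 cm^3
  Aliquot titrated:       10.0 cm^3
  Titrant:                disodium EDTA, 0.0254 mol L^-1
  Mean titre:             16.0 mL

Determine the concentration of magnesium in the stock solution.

1.01 mol/L

Mg^2+ + EDTA^4- → [Mg(EDTA)]^2-
n(EDTA) = 0.0160 × 0.0254 = 4.06 × 10^-4 mol
n(Mg2+) in the aliquot = 4.06 × 10^-4 mol (1:1 ratio)
[Mg2+]_dilute = 4.06 × 10^-4 / 0.0100 = 0.0406 mol/L
Dilution factor = 250.0 / 10.1 = 24.75
[Mg2+]_stock = 0.0406 × 24.75 = 1.01 mol/L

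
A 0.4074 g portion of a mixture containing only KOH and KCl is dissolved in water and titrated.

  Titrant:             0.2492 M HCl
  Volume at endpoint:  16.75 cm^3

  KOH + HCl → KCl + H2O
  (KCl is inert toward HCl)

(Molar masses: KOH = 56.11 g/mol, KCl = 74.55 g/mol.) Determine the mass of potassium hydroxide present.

0.2342 g

n(HCl) = 0.01675 × 0.2492 = 4.174 × 10^-3 mol
Let x = n(KOH), y = n(KCl).
Titrant: 1x = 4.174 × 10^-3;  mass: 56.11x + 74.55y = 0.4074
Solving, x = 4.174 × 10^-3 mol, y = 2.323 × 10^-3 mol
mass of KOH = 4.174 × 10^-3 × 56.11 = 0.2342 g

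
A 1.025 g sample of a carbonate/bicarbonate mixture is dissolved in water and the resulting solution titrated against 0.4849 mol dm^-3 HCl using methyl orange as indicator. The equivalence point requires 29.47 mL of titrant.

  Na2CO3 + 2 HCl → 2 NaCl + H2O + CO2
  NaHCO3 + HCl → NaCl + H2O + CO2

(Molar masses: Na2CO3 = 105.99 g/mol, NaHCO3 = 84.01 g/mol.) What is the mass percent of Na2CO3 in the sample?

29.26 %

n(HCl) = 0.02947 × 0.4849 = 0.01429 mol
Let x = n(Na2CO3), y = n(NaHCO3).
Titrant: 2x + 1y = 0.01429;  mass: 105.99x + 84.01y = 1.025
Solving, x = 2.829 × 10^-3 mol, y = 8.631 × 10^-3 mol
mass of Na2CO3 = 2.829 × 10^-3 × 105.99 = 0.2999 g
% Na2CO3 = 0.2999 / 1.025 × 100 = 29.26 %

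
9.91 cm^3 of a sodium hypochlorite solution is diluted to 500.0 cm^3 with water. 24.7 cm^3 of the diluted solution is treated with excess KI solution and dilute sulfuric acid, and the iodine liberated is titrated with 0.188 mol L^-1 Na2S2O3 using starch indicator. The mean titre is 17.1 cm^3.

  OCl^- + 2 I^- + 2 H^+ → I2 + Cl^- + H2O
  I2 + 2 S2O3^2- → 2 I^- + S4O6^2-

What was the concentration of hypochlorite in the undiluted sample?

3.28 mol/L

n(S2O3^2-) = 0.0171 × 0.188 = 3.21 × 10^-3 mol
n(I2) = n(S2O3^2-)/2 = 1.61 × 10^-3 mol
n(OCl^-) in the aliquot = 1.61 × 10^-3 mol (1:1 ratio)
[OCl^-]_dilute = 1.61 × 10^-3 / 0.0247 = 0.0651 mol/L
[OCl^-]_original = 0.0651 × 500.0/9.91 = 3.28 mol/L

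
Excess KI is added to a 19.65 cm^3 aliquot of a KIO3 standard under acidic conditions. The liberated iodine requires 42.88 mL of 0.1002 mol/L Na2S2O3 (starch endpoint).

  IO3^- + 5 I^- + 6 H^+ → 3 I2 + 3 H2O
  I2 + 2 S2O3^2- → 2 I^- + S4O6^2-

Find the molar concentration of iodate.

0.03644 mol/L

n(S2O3^2-) = 0.04288 × 0.1002 = 4.297 × 10^-3 mol
n(I2) = n(S2O3^2-)/2 = 2.148 × 10^-3 mol
From the 1:3 ratio, n(IO3^-) in the aliquot = 1/3 × 2.148 × 10^-3 = 7.161 × 10^-4 mol
[IO3^-] = 7.161 × 10^-4 / 0.01965 = 0.03644 mol/L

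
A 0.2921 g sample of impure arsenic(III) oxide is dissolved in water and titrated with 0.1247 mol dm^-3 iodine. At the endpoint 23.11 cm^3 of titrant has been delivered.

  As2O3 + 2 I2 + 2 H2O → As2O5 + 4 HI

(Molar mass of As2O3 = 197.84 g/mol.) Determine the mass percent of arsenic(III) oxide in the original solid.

97.59 %

n(I2) = 0.02311 L × 0.1247 mol/L = 2.882 × 10^-3 mol
From the 1:2 ratio, n(As2O3) = 1/2 × 2.882 × 10^-3 = 1.441 × 10^-3 mol
mass of As2O3 = 1.441 × 10^-3 × 197.84 g/mol = 0.2851 g
% As2O3 = 0.2851 / 0.2921 × 100 = 97.59 %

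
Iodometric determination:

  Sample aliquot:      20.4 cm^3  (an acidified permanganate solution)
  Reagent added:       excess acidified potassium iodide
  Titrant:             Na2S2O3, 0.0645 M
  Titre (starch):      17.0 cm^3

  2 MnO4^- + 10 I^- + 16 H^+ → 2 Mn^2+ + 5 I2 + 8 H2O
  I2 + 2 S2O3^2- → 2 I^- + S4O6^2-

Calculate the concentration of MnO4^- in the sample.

n(S2O3^2-) = 0.0170 × 0.0645 = 1.10 × 10^-3 mol
n(I2) = n(S2O3^2-)/2 = 5.48 × 10^-4 mol
From the 2:5 ratio, n(MnO4^-) in the aliquot = 2/5 × 5.48 × 10^-4 = 2.19 × 10^-4 mol
[MnO4^-] = 2.19 × 10^-4 / 0.0204 = 0.0108 mol/L

0.0108 M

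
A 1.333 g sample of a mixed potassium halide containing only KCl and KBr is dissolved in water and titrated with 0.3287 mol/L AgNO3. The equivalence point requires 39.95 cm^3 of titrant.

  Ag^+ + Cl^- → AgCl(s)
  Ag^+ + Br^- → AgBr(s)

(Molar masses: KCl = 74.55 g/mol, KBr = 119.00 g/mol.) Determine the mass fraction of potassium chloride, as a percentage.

28.90 %

n(AgNO3) = 0.03995 × 0.3287 = 0.01313 mol
Let x = n(KCl), y = n(KBr).
Titrant: 1x + 1y = 0.01313;  mass: 74.55x + 119.00y = 1.333
Solving, x = 5.167 × 10^-3 mol, y = 7.965 × 10^-3 mol
mass of KCl = 5.167 × 10^-3 × 74.55 = 0.3852 g
% KCl = 0.3852 / 1.333 × 100 = 28.90 %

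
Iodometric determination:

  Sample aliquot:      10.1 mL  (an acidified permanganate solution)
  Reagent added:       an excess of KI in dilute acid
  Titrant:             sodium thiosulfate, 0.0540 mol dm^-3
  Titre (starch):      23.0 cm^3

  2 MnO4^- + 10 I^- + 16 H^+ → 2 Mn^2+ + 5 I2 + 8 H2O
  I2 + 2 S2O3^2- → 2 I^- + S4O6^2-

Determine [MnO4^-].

n(S2O3^2-) = 0.0230 × 0.0540 = 1.24 × 10^-3 mol
n(I2) = n(S2O3^2-)/2 = 6.21 × 10^-4 mol
From the 2:5 ratio, n(MnO4^-) in the aliquot = 2/5 × 6.21 × 10^-4 = 2.48 × 10^-4 mol
[MnO4^-] = 2.48 × 10^-4 / 0.0101 = 0.0246 mol/L

0.0246 mol/L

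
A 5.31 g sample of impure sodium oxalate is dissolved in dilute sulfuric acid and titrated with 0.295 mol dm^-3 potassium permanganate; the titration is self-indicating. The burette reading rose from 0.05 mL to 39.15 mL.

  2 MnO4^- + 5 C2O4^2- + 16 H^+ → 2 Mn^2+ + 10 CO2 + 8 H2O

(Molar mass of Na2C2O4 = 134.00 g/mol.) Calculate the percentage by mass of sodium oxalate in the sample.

72.8 %

n(KMnO4) = 0.0391 L × 0.295 mol/L = 0.0115 mol
From the 5:2 ratio, n(Na2C2O4) = 5/2 × 0.0115 = 0.0288 mol
mass of Na2C2O4 = 0.0288 × 134.00 g/mol = 3.86 g
% Na2C2O4 = 3.86 / 5.31 × 100 = 72.8 %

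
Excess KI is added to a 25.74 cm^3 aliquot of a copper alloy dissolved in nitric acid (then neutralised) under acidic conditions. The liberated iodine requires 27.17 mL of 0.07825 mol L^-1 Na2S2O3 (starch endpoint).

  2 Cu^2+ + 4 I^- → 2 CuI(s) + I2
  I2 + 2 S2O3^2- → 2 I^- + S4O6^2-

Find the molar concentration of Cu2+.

n(S2O3^2-) = 0.02717 × 0.07825 = 2.126 × 10^-3 mol
n(I2) = n(S2O3^2-)/2 = 1.063 × 10^-3 mol
From the 2:1 ratio, n(Cu2+) in the aliquot = 2/1 × 1.063 × 10^-3 = 2.126 × 10^-3 mol
[Cu2+] = 2.126 × 10^-3 / 0.02574 = 0.08260 mol/L

0.08260 mol/L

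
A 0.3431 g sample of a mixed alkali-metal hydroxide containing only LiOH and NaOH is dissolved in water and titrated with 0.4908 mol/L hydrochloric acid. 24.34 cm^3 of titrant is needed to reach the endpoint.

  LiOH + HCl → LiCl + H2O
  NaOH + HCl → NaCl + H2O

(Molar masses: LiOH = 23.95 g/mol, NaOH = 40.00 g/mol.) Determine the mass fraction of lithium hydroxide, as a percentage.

n(HCl) = 0.02434 × 0.4908 = 0.01195 mol
Let x = n(LiOH), y = n(NaOH).
Titrant: 1x + 1y = 0.01195;  mass: 23.95x + 40.00y = 0.3431
Solving, x = 8.395 × 10^-3 mol, y = 3.551 × 10^-3 mol
mass of LiOH = 8.395 × 10^-3 × 23.95 = 0.2011 g
% LiOH = 0.2011 / 0.3431 × 100 = 58.60 %

58.60 %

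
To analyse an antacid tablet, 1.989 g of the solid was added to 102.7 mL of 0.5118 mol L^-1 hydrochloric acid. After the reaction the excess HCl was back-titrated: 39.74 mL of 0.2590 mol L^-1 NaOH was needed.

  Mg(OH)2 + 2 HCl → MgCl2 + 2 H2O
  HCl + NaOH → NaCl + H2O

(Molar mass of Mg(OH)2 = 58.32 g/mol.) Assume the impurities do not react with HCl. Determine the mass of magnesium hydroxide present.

n(HCl) added = 0.1027 × 0.5118 = 0.05256 mol
n(NaOH) used in back-titration = 0.03974 × 0.2590 = 0.01029 mol
n(HCl) left over = 0.01029 mol (1:1 ratio)
n(HCl) consumed by analyte = 0.05256 − 0.01029 = 0.04227 mol
From the 1:2 ratio, n(Mg(OH)2) = 1/2 × 0.04227 = 0.02113 mol
mass of Mg(OH)2 = 0.02113 × 58.32 = 1.233 g

1.233 g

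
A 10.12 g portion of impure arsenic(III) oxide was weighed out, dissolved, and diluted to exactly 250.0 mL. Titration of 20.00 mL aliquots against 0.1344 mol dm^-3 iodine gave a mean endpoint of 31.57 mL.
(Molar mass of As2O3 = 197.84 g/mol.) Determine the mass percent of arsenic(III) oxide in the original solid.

51.84 %

As2O3 + 2 I2 + 2 H2O → As2O5 + 4 HI
n(I2) per titration = 0.03157 × 0.1344 = 4.243 × 10^-3 mol
From the 1:2 ratio, n(As2O3) in each aliquot = 1/2 × 4.243 × 10^-3 = 2.122 × 10^-3 mol
n(As2O3) in the whole flask = 2.122 × 10^-3 × 250.0/20.00 = 0.02652 mol
mass of As2O3 = 0.02652 × 197.84 = 5.246 g
% As2O3 = 5.246 / 10.12 × 100 = 51.84 %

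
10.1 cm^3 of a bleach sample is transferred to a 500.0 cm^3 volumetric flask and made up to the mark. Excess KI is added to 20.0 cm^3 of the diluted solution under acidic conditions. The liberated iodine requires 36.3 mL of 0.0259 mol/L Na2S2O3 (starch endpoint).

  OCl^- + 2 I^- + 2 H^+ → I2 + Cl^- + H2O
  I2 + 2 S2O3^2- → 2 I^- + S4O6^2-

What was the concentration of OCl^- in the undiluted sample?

1.16 mol/L

n(S2O3^2-) = 0.0363 × 0.0259 = 9.40 × 10^-4 mol
n(I2) = n(S2O3^2-)/2 = 4.70 × 10^-4 mol
n(OCl^-) in the aliquot = 4.70 × 10^-4 mol (1:1 ratio)
[OCl^-]_dilute = 4.70 × 10^-4 / 0.0200 = 0.0235 mol/L
[OCl^-]_original = 0.0235 × 500.0/10.1 = 1.16 mol/L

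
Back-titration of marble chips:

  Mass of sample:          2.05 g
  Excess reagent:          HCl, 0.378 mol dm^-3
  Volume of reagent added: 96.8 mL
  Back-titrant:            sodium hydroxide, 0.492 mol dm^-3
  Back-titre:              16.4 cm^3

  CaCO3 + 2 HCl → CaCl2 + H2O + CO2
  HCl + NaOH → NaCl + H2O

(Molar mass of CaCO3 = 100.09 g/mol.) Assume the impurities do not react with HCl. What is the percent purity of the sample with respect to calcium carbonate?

n(HCl) added = 0.0968 × 0.378 = 0.0366 mol
n(NaOH) used in back-titration = 0.0164 × 0.492 = 8.07 × 10^-3 mol
n(HCl) left over = 8.07 × 10^-3 mol (1:1 ratio)
n(HCl) consumed by analyte = 0.0366 − 8.07 × 10^-3 = 0.0285 mol
From the 1:2 ratio, n(CaCO3) = 1/2 × 0.0285 = 0.0143 mol
mass of CaCO3 = 0.0143 × 100.09 = 1.43 g
% CaCO3 = 1.43 / 2.05 × 100 = 69.6 %

69.6 %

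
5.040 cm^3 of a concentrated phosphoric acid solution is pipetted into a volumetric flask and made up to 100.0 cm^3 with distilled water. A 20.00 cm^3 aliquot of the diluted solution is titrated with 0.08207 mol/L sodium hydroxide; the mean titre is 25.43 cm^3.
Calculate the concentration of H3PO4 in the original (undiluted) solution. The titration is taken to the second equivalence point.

H3PO4 + 2 NaOH → Na2HPO4 + 2 H2O
n(NaOH) = 0.02543 × 0.08207 = 2.087 × 10^-3 mol
From the 1:2 ratio, n(H3PO4) in the aliquot = 1/2 × 2.087 × 10^-3 = 1.044 × 10^-3 mol
[H3PO4]_dilute = 1.044 × 10^-3 / 0.02000 = 0.05218 mol/L
Dilution factor = 100.0 / 5.040 = 19.84
[H3PO4]_stock = 0.05218 × 19.84 = 1.035 mol/L

1.035 mol/L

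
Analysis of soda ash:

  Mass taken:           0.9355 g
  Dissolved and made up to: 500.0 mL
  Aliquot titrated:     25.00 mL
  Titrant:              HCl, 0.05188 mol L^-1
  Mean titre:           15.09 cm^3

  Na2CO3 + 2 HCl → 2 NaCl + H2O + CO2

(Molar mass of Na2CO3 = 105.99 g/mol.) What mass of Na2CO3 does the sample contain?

n(HCl) per titration = 0.01509 × 0.05188 = 7.829 × 10^-4 mol
From the 1:2 ratio, n(Na2CO3) in each aliquot = 1/2 × 7.829 × 10^-4 = 3.914 × 10^-4 mol
n(Na2CO3) in the whole flask = 3.914 × 10^-4 × 500.0/25.00 = 7.829 × 10^-3 mol
mass of Na2CO3 = 7.829 × 10^-3 × 105.99 = 0.8298 g

0.8298 g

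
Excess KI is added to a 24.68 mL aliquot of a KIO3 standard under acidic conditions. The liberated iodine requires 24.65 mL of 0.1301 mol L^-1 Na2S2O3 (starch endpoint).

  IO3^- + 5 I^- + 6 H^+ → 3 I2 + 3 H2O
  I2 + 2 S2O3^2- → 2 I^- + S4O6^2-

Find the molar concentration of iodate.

n(S2O3^2-) = 0.02465 × 0.1301 = 3.207 × 10^-3 mol
n(I2) = n(S2O3^2-)/2 = 1.603 × 10^-3 mol
From the 1:3 ratio, n(IO3^-) in the aliquot = 1/3 × 1.603 × 10^-3 = 5.345 × 10^-4 mol
[IO3^-] = 5.345 × 10^-4 / 0.02468 = 0.02166 mol/L

0.02166 mol/L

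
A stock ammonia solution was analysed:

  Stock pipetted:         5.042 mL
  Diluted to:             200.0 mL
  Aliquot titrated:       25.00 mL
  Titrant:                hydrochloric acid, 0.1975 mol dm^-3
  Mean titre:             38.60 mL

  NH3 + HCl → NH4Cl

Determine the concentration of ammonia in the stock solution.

12.10 mol/L

n(HCl) = 0.03860 × 0.1975 = 7.624 × 10^-3 mol
n(NH3) in the aliquot = 7.624 × 10^-3 mol (1:1 ratio)
[NH3]_dilute = 7.624 × 10^-3 / 0.02500 = 0.3049 mol/L
Dilution factor = 200.0 / 5.042 = 39.67
[NH3]_stock = 0.3049 × 39.67 = 12.10 mol/L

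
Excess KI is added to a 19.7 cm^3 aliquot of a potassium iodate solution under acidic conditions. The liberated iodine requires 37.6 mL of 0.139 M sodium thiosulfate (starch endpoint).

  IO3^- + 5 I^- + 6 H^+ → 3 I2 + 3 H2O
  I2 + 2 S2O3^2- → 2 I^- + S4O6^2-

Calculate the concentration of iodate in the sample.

n(S2O3^2-) = 0.0376 × 0.139 = 5.23 × 10^-3 mol
n(I2) = n(S2O3^2-)/2 = 2.61 × 10^-3 mol
From the 1:3 ratio, n(IO3^-) in the aliquot = 1/3 × 2.61 × 10^-3 = 8.71 × 10^-4 mol
[IO3^-] = 8.71 × 10^-4 / 0.0197 = 0.0442 mol/L

0.0442 M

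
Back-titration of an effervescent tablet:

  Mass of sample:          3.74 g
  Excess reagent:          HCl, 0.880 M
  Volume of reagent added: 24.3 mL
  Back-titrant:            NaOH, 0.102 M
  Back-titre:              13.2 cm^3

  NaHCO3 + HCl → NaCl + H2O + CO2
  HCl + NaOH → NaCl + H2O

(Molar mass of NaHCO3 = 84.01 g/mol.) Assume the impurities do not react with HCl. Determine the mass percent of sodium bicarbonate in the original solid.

45.0 %

n(HCl) added = 0.0243 × 0.880 = 0.0214 mol
n(NaOH) used in back-titration = 0.0132 × 0.102 = 1.35 × 10^-3 mol
n(HCl) left over = 1.35 × 10^-3 mol (1:1 ratio)
n(HCl) consumed by analyte = 0.0214 − 1.35 × 10^-3 = 0.0200 mol
n(NaHCO3) = 0.0200 mol (1:1 ratio)
mass of NaHCO3 = 0.0200 × 84.01 = 1.68 g
% NaHCO3 = 1.68 / 3.74 × 100 = 45.0 %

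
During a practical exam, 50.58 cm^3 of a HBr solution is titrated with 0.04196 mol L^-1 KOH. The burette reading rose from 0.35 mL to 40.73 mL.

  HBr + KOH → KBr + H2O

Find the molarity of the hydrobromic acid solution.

n(KOH) = 0.04038 L × 0.04196 mol/L = 1.694 × 10^-3 mol
n(HBr) = 1.694 × 10^-3 mol (1:1 mole ratio)
[HBr] = 1.694 × 10^-3 mol / 0.05058 L = 0.03350 mol/L

0.03350 mol/L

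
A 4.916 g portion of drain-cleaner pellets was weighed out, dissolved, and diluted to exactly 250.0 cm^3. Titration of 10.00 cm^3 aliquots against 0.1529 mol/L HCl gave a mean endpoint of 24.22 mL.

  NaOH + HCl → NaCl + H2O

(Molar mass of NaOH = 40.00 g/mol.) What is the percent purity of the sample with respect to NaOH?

n(HCl) per titration = 0.02422 × 0.1529 = 3.703 × 10^-3 mol
n(NaOH) in each aliquot = 3.703 × 10^-3 mol (1:1 ratio)
n(NaOH) in the whole flask = 3.703 × 10^-3 × 250.0/10.00 = 0.09258 mol
mass of NaOH = 0.09258 × 40.00 = 3.703 g
% NaOH = 3.703 / 4.916 × 100 = 75.33 %

75.33 %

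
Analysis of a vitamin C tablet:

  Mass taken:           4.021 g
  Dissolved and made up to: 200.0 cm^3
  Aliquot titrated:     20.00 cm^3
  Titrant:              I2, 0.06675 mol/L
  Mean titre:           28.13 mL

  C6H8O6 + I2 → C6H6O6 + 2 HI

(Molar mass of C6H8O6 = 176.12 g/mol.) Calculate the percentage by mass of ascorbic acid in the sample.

82.24 %

n(I2) per titration = 0.02813 × 0.06675 = 1.878 × 10^-3 mol
n(C6H8O6) in each aliquot = 1.878 × 10^-3 mol (1:1 ratio)
n(C6H8O6) in the whole flask = 1.878 × 10^-3 × 200.0/20.00 = 0.01878 mol
mass of C6H8O6 = 0.01878 × 176.12 = 3.307 g
% C6H8O6 = 3.307 / 4.021 × 100 = 82.24 %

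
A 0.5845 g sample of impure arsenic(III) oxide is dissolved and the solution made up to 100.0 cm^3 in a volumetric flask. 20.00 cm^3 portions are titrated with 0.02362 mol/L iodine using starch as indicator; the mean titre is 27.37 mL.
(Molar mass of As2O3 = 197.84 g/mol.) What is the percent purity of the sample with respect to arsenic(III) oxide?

54.70 %

As2O3 + 2 I2 + 2 H2O → As2O5 + 4 HI
n(I2) per titration = 0.02737 × 0.02362 = 6.465 × 10^-4 mol
From the 1:2 ratio, n(As2O3) in each aliquot = 1/2 × 6.465 × 10^-4 = 3.232 × 10^-4 mol
n(As2O3) in the whole flask = 3.232 × 10^-4 × 100.0/20.00 = 1.616 × 10^-3 mol
mass of As2O3 = 1.616 × 10^-3 × 197.84 = 0.3197 g
% As2O3 = 0.3197 / 0.5845 × 100 = 54.70 %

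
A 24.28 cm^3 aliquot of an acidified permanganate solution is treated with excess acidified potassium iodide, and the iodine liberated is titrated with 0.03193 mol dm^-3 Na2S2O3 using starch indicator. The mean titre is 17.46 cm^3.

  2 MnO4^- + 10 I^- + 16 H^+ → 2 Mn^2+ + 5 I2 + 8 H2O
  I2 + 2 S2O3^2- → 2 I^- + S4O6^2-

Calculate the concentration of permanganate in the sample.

n(S2O3^2-) = 0.01746 × 0.03193 = 5.575 × 10^-4 mol
n(I2) = n(S2O3^2-)/2 = 2.787 × 10^-4 mol
From the 2:5 ratio, n(MnO4^-) in the aliquot = 2/5 × 2.787 × 10^-4 = 1.115 × 10^-4 mol
[MnO4^-] = 1.115 × 10^-4 / 0.02428 = 0.004592 mol/L

0.004592 mol/L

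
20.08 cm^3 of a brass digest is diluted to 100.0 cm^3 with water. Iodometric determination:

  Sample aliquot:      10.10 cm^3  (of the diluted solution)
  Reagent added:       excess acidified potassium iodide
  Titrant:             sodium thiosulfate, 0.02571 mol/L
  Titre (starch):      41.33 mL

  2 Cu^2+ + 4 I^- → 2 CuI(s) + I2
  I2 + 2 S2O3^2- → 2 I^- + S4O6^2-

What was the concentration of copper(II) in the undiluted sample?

n(S2O3^2-) = 0.04133 × 0.02571 = 1.063 × 10^-3 mol
n(I2) = n(S2O3^2-)/2 = 5.313 × 10^-4 mol
From the 2:1 ratio, n(Cu2+) in the aliquot = 2/1 × 5.313 × 10^-4 = 1.063 × 10^-3 mol
[Cu2+]_dilute = 1.063 × 10^-3 / 0.01010 = 0.1052 mol/L
[Cu2+]_original = 0.1052 × 100.0/20.08 = 0.5239 mol/L

0.5239 mol/L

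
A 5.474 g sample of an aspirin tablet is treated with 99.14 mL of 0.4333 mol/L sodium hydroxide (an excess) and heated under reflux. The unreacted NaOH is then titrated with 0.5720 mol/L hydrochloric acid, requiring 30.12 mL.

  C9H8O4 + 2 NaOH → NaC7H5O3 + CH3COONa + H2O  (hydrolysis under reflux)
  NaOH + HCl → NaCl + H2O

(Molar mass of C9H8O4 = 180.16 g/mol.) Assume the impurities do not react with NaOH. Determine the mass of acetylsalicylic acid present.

2.318 g

n(NaOH) added = 0.09914 × 0.4333 = 0.04296 mol
n(HCl) used in back-titration = 0.03012 × 0.5720 = 0.01723 mol
n(NaOH) left over = 0.01723 mol (1:1 ratio)
n(NaOH) consumed by analyte = 0.04296 − 0.01723 = 0.02573 mol
From the 1:2 ratio, n(C9H8O4) = 1/2 × 0.02573 = 0.01286 mol
mass of C9H8O4 = 0.01286 × 180.16 = 2.318 g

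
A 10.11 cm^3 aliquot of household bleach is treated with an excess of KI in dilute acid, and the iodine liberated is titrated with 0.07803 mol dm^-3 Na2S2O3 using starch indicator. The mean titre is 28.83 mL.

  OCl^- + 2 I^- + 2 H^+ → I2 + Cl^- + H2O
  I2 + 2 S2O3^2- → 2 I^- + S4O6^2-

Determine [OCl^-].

n(S2O3^2-) = 0.02883 × 0.07803 = 2.250 × 10^-3 mol
n(I2) = n(S2O3^2-)/2 = 1.125 × 10^-3 mol
n(OCl^-) in the aliquot = 1.125 × 10^-3 mol (1:1 ratio)
[OCl^-] = 1.125 × 10^-3 / 0.01011 = 0.1113 mol/L

0.1113 mol/L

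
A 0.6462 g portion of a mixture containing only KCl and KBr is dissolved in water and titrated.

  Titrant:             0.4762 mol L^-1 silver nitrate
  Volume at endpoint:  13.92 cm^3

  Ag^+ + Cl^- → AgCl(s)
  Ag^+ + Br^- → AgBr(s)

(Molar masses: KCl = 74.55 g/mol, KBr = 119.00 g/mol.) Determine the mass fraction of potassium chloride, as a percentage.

n(AgNO3) = 0.01392 × 0.4762 = 6.629 × 10^-3 mol
Let x = n(KCl), y = n(KBr).
Titrant: 1x + 1y = 6.629 × 10^-3;  mass: 74.55x + 119.00y = 0.6462
Solving, x = 3.208 × 10^-3 mol, y = 3.420 × 10^-3 mol
mass of KCl = 3.208 × 10^-3 × 74.55 = 0.2392 g
% KCl = 0.2392 / 0.6462 × 100 = 37.01 %

37.01 %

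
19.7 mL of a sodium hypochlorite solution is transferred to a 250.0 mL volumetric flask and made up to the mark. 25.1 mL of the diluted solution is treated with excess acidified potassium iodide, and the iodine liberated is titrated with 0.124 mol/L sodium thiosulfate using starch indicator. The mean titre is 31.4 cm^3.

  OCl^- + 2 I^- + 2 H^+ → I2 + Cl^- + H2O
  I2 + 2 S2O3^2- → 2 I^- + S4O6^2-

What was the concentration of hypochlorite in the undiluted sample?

0.984 mol/L

n(S2O3^2-) = 0.0314 × 0.124 = 3.89 × 10^-3 mol
n(I2) = n(S2O3^2-)/2 = 1.95 × 10^-3 mol
n(OCl^-) in the aliquot = 1.95 × 10^-3 mol (1:1 ratio)
[OCl^-]_dilute = 1.95 × 10^-3 / 0.0251 = 0.0776 mol/L
[OCl^-]_original = 0.0776 × 250.0/19.7 = 0.984 mol/L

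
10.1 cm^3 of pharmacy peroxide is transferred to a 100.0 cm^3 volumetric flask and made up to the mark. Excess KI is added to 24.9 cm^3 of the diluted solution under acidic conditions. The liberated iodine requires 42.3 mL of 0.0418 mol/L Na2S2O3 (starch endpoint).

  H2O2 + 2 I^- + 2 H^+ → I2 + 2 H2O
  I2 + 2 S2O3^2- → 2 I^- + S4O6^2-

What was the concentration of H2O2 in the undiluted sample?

0.352 mol/L

n(S2O3^2-) = 0.0423 × 0.0418 = 1.77 × 10^-3 mol
n(I2) = n(S2O3^2-)/2 = 8.84 × 10^-4 mol
n(H2O2) in the aliquot = 8.84 × 10^-4 mol (1:1 ratio)
[H2O2]_dilute = 8.84 × 10^-4 / 0.0249 = 0.0355 mol/L
[H2O2]_original = 0.0355 × 100.0/10.1 = 0.352 mol/L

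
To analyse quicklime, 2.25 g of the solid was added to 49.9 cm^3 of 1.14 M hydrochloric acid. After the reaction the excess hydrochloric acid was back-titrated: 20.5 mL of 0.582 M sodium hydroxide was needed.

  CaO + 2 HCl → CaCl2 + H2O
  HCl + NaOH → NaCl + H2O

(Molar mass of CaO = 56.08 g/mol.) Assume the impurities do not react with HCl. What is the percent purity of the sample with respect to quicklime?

56.0 %

n(HCl) added = 0.0499 × 1.14 = 0.0569 mol
n(NaOH) used in back-titration = 0.0205 × 0.582 = 0.0119 mol
n(HCl) left over = 0.0119 mol (1:1 ratio)
n(HCl) consumed by analyte = 0.0569 − 0.0119 = 0.0450 mol
From the 1:2 ratio, n(CaO) = 1/2 × 0.0450 = 0.0225 mol
mass of CaO = 0.0225 × 56.08 = 1.26 g
% CaO = 1.26 / 2.25 × 100 = 56.0 %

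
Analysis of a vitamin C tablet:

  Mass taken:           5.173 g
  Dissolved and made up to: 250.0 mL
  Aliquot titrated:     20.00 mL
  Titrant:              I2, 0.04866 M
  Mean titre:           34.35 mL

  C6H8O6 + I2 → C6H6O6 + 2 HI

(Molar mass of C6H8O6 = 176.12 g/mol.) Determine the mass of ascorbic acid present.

n(I2) per titration = 0.03435 × 0.04866 = 1.671 × 10^-3 mol
n(C6H8O6) in each aliquot = 1.671 × 10^-3 mol (1:1 ratio)
n(C6H8O6) in the whole flask = 1.671 × 10^-3 × 250.0/20.00 = 0.02089 mol
mass of C6H8O6 = 0.02089 × 176.12 = 3.680 g

3.680 g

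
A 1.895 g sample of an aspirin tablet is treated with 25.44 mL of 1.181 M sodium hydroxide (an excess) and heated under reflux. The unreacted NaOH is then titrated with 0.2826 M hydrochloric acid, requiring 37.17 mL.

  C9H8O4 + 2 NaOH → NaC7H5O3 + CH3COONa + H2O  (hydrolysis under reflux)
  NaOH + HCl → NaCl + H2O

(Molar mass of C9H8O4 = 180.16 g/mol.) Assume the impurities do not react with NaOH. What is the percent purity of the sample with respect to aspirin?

n(NaOH) added = 0.02544 × 1.181 = 0.03004 mol
n(HCl) used in back-titration = 0.03717 × 0.2826 = 0.01050 mol
n(NaOH) left over = 0.01050 mol (1:1 ratio)
n(NaOH) consumed by analyte = 0.03004 − 0.01050 = 0.01954 mol
From the 1:2 ratio, n(C9H8O4) = 1/2 × 0.01954 = 9.770 × 10^-3 mol
mass of C9H8O4 = 9.770 × 10^-3 × 180.16 = 1.760 g
% C9H8O4 = 1.760 / 1.895 × 100 = 92.89 %

92.89 %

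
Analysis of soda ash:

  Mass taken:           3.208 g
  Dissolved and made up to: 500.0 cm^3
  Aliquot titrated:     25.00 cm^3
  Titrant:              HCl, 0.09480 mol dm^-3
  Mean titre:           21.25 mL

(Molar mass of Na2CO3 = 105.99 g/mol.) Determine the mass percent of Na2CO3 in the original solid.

Na2CO3 + 2 HCl → 2 NaCl + H2O + CO2
n(HCl) per titration = 0.02125 × 0.09480 = 2.014 × 10^-3 mol
From the 1:2 ratio, n(Na2CO3) in each aliquot = 1/2 × 2.014 × 10^-3 = 1.007 × 10^-3 mol
n(Na2CO3) in the whole flask = 1.007 × 10^-3 × 500.0/25.00 = 0.02014 mol
mass of Na2CO3 = 0.02014 × 105.99 = 2.135 g
% Na2CO3 = 2.135 / 3.208 × 100 = 66.56 %

66.56 %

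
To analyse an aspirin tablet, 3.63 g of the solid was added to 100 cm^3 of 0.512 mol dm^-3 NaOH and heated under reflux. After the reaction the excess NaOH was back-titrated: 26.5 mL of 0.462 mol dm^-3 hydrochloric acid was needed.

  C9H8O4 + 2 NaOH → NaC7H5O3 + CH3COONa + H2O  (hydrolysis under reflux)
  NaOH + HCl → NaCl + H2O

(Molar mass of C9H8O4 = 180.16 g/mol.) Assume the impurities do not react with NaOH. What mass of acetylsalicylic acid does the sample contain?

n(NaOH) added = 0.100 × 0.512 = 0.0512 mol
n(HCl) used in back-titration = 0.0265 × 0.462 = 0.0122 mol
n(NaOH) left over = 0.0122 mol (1:1 ratio)
n(NaOH) consumed by analyte = 0.0512 − 0.0122 = 0.0390 mol
From the 1:2 ratio, n(C9H8O4) = 1/2 × 0.0390 = 0.0195 mol
mass of C9H8O4 = 0.0195 × 180.16 = 3.51 g

3.51 g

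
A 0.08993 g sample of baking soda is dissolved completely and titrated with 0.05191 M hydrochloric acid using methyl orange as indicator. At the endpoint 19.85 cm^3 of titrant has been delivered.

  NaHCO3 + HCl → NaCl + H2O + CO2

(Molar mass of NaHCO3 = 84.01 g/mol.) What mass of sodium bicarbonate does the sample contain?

n(HCl) = 0.01985 L × 0.05191 mol/L = 1.030 × 10^-3 mol
n(NaHCO3) = 1.030 × 10^-3 mol (1:1 ratio)
mass of NaHCO3 = 1.030 × 10^-3 × 84.01 g/mol = 0.08657 g

0.08657 g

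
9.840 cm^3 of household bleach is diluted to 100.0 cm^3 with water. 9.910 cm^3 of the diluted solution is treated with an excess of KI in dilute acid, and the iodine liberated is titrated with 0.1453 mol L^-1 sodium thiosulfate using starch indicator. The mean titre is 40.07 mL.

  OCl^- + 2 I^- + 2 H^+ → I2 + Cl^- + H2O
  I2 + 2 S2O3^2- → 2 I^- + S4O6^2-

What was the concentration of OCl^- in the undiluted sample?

n(S2O3^2-) = 0.04007 × 0.1453 = 5.822 × 10^-3 mol
n(I2) = n(S2O3^2-)/2 = 2.911 × 10^-3 mol
n(OCl^-) in the aliquot = 2.911 × 10^-3 mol (1:1 ratio)
[OCl^-]_dilute = 2.911 × 10^-3 / 0.009910 = 0.2938 mol/L
[OCl^-]_original = 0.2938 × 100.0/9.840 = 2.985 mol/L

2.985 mol/L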